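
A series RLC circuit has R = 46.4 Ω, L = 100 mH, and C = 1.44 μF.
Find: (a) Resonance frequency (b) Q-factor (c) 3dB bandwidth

Step 1 — Resonance: ω₀ = 1/√(LC) = 1/√(0.1·1.44e-06) = 2635 rad/s.
Step 2 — f₀ = ω₀/(2π) = 419.4 Hz.
Step 3 — Series Q: Q = ω₀L/R = 2635·0.1/46.4 = 5.679.
Step 4 — Bandwidth: Δω = ω₀/Q = 464 rad/s; BW = Δω/(2π) = 73.85 Hz.

(a) f₀ = 419.4 Hz  (b) Q = 5.679  (c) BW = 73.85 Hz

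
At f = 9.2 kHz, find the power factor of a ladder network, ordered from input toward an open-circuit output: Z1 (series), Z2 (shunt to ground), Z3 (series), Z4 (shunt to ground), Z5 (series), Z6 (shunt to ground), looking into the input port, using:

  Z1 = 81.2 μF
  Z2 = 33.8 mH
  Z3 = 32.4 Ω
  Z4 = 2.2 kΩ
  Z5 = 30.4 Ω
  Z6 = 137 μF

Step 1 — Angular frequency: ω = 2π·f = 2π·9200 = 5.781e+04 rad/s.
Step 2 — Component impedances:
  Z1: Z = 1/(jωC) = -j/(ω·C) = 0 - j0.213 Ω
  Z2: Z = jωL = j·5.781e+04·0.0338 = 0 + j1954 Ω
  Z3: Z = R = 32.4 Ω
  Z4: Z = R = 2200 Ω
  Z5: Z = R = 30.4 Ω
  Z6: Z = 1/(jωC) = -j/(ω·C) = 0 - j0.1263 Ω
Step 3 — Ladder network (open output): work backward from the far end, alternating series and parallel combinations. Z_in = 62.33 + j1.654 Ω = 62.35∠1.5° Ω.
Step 4 — Power factor: PF = cos(φ) = Re(Z)/|Z| = 62.33/62.352 = 0.9996.
Step 5 — Type: Im(Z) = 1.654 ⇒ lagging (phase φ = 1.5°).

PF = 0.9996 (lagging, φ = 1.5°)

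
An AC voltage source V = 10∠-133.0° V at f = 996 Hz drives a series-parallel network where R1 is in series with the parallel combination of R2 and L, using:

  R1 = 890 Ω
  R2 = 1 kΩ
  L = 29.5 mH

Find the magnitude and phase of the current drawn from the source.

Step 1 — Angular frequency: ω = 2π·f = 2π·996 = 6258 rad/s.
Step 2 — Component impedances:
  R1: Z = R = 890 Ω
  R2: Z = R = 1000 Ω
  L: Z = jωL = j·6258·0.0295 = 0 + j184.6 Ω
Step 3 — Parallel branch: R2 || L = 1/(1/R2 + 1/L) = 32.96 + j178.5 Ω.
Step 4 — Series with R1: Z_total = R1 + (R2 || L) = 923 + j178.5 Ω = 940.1∠10.9° Ω.
Step 5 — Source phasor: V = 10∠-133.0° V = -6.82 - j7.314 V.
Step 6 — Ohm's law: I = V / Z_total = (-6.82 - j7.314) / (923 + j178.5) = -0.0086 - j0.00626 A.
Step 7 — Convert to polar: |I| = 0.01064 A, ∠I = -143.9°.

I = 0.01064∠-143.9° A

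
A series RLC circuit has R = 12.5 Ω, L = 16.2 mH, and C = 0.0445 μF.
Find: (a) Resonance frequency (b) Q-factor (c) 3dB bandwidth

Step 1 — Resonance condition Im(Z)=0 gives ω₀ = 1/√(LC).
Step 2 — ω₀ = 1/√(0.0162·4.45e-08) = 3.724e+04 rad/s.
Step 3 — f₀ = ω₀/(2π) = 5928 Hz.
Step 4 — Series Q: Q = ω₀L/R = 3.724e+04·0.0162/12.5 = 48.27.
Step 5 — 3dB bandwidth: Δω = ω₀/Q = 771.6 rad/s; BW = Δω/(2π) = 122.8 Hz.

(a) f₀ = 5928 Hz  (b) Q = 48.27  (c) BW = 122.8 Hz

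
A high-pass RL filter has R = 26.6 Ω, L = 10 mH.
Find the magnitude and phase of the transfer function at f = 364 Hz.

Step 1 — Angular frequency: ω = 2π·364 = 2287 rad/s.
Step 2 — Transfer function: H(jω) = jωL/(R + jωL).
Step 3 — Numerator jωL = j·22.87; denominator R + jωL = 26.6 + j22.87.
Step 4 — H = 0.425 + j0.4943.
Step 5 — Magnitude: |H| = 0.652 (-3.7 dB); phase: φ = 49.3°.

|H| = 0.652 (-3.7 dB), φ = 49.3°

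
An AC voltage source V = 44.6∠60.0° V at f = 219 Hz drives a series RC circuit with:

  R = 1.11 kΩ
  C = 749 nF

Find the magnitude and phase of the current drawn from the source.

Step 1 — Angular frequency: ω = 2π·f = 2π·219 = 1376 rad/s.
Step 2 — Component impedances:
  R: Z = R = 1110 Ω
  C: Z = 1/(jωC) = -j/(ω·C) = 0 - j970.3 Ω
Step 3 — Series combination: Z_total = R + C = 1110 - j970.3 Ω = 1474∠-41.2° Ω.
Step 4 — Source phasor: V = 44.6∠60.0° V = 22.3 + j38.62 V.
Step 5 — Ohm's law: I = V / Z_total = (22.3 + j38.62) / (1110 - j970.3) = -0.005854 + j0.02968 A.
Step 6 — Convert to polar: |I| = 0.03025 A, ∠I = 101.2°.

I = 0.03025∠101.2° A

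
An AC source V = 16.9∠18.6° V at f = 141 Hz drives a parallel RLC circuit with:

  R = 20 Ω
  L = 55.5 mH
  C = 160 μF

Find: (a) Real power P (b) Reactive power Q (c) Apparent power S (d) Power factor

Step 1 — Angular frequency: ω = 2π·f = 2π·141 = 885.9 rad/s.
Step 2 — Component impedances:
  R: Z = R = 20 Ω
  L: Z = jωL = j·885.9·0.0555 = 0 + j49.17 Ω
  C: Z = 1/(jωC) = -j/(ω·C) = 0 - j7.055 Ω
Step 3 — Parallel combination: 1/Z_total = 1/R + 1/L + 1/C; Z_total = 2.9 - j7.042 Ω = 7.616∠-67.6° Ω.
Step 4 — Source phasor: V = 16.9∠18.6° V = 16.02 + j5.39 V.
Step 5 — Current: I = V / Z = 0.1464 + j2.214 A = 2.219∠86.2° A.
Step 6 — Complex power: S = V·I* = 14.28 - j34.68 VA.
Step 7 — Real power: P = Re(S) = 14.28 W.
Step 8 — Reactive power: Q = Im(S) = -34.68 VAR.
Step 9 — Apparent power: |S| = 37.5 VA.
Step 10 — Power factor: PF = P/|S| = 0.3808 (leading).

(a) P = 14.28 W  (b) Q = -34.68 VAR  (c) S = 37.5 VA  (d) PF = 0.3808 (leading)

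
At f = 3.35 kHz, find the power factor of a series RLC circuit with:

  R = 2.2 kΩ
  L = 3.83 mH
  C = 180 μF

Step 1 — Angular frequency: ω = 2π·f = 2π·3350 = 2.105e+04 rad/s.
Step 2 — Component impedances:
  R: Z = R = 2200 Ω
  L: Z = jωL = j·2.105e+04·0.00383 = 0 + j80.62 Ω
  C: Z = 1/(jωC) = -j/(ω·C) = 0 - j0.2639 Ω
Step 3 — Series combination: Z_total = R + L + C = 2200 + j80.35 Ω = 2201∠2.1° Ω.
Step 4 — Power factor: PF = cos(φ) = Re(Z)/|Z| = 2200/2201.5 = 0.9993.
Step 5 — Type: Im(Z) = 80.35 ⇒ lagging (phase φ = 2.1°).

PF = 0.9993 (lagging, φ = 2.1°)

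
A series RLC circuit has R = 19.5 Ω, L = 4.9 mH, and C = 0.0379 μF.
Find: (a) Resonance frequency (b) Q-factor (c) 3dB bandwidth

Step 1 — Resonance: ω₀ = 1/√(LC) = 1/√(0.0049·3.79e-08) = 7.338e+04 rad/s.
Step 2 — f₀ = ω₀/(2π) = 1.168e+04 Hz.
Step 3 — Series Q: Q = ω₀L/R = 7.338e+04·0.0049/19.5 = 18.44.
Step 4 — Bandwidth: Δω = ω₀/Q = 3980 rad/s; BW = Δω/(2π) = 633.4 Hz.

(a) f₀ = 1.168e+04 Hz  (b) Q = 18.44  (c) BW = 633.4 Hz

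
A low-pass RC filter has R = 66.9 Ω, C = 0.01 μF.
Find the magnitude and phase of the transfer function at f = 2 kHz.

Step 1 — Angular frequency: ω = 2π·2000 = 1.257e+04 rad/s.
Step 2 — Transfer function: H(jω) = 1/(1 + jωRC).
Step 3 — Denominator: 1 + jωRC = 1 + j·1.257e+04·66.9·1e-08 = 1 + j0.008407.
Step 4 — H = 0.9999 - j0.008406.
Step 5 — Magnitude: |H| = 1 (-0.0 dB); phase: φ = -0.5°.

|H| = 1 (-0.0 dB), φ = -0.5°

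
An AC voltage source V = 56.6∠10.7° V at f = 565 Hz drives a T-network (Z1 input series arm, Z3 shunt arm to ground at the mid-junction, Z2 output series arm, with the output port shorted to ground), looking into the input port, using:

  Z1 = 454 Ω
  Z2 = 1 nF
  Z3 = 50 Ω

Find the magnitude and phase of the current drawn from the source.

Step 1 — Angular frequency: ω = 2π·f = 2π·565 = 3550 rad/s.
Step 2 — Component impedances:
  Z1: Z = R = 454 Ω
  Z2: Z = 1/(jωC) = -j/(ω·C) = 0 - j2.817e+05 Ω
  Z3: Z = R = 50 Ω
Step 3 — With the output port shorted to ground, the output series arm Z2 runs from the junction to ground; the shunt arm Z3 also runs from the junction to ground. They appear in parallel: Z3 || Z2 = 50 - j0.008875 Ω.
Step 4 — Series with input arm Z1: Z_in = Z1 + (Z3 || Z2) = 504 - j0.008875 Ω = 504∠-0.0° Ω.
Step 5 — Source phasor: V = 56.6∠10.7° V = 55.62 + j10.51 V.
Step 6 — Ohm's law: I = V / Z_total = (55.62 + j10.51) / (504 - j0.008875) = 0.1103 + j0.02085 A.
Step 7 — Convert to polar: |I| = 0.1123 A, ∠I = 10.7°.

I = 0.1123∠10.7° A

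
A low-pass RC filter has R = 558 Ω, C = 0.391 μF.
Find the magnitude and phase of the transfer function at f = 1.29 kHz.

Step 1 — Angular frequency: ω = 2π·1290 = 8105 rad/s.
Step 2 — Transfer function: H(jω) = 1/(1 + jωRC).
Step 3 — Denominator: 1 + jωRC = 1 + j·8105·558·3.91e-07 = 1 + j1.768.
Step 4 — H = 0.2423 - j0.4285.
Step 5 — Magnitude: |H| = 0.4922 (-6.2 dB); phase: φ = -60.5°.

|H| = 0.4922 (-6.2 dB), φ = -60.5°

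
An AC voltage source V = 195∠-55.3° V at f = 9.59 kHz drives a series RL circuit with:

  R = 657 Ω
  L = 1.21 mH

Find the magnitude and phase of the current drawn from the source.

Step 1 — Angular frequency: ω = 2π·f = 2π·9590 = 6.026e+04 rad/s.
Step 2 — Component impedances:
  R: Z = R = 657 Ω
  L: Z = jωL = j·6.026e+04·0.00121 = 0 + j72.91 Ω
Step 3 — Series combination: Z_total = R + L = 657 + j72.91 Ω = 661∠6.3° Ω.
Step 4 — Source phasor: V = 195∠-55.3° V = 111 - j160.3 V.
Step 5 — Ohm's law: I = V / Z_total = (111 - j160.3) / (657 + j72.91) = 0.1402 - j0.2596 A.
Step 6 — Convert to polar: |I| = 0.295 A, ∠I = -61.6°.

I = 0.295∠-61.6° A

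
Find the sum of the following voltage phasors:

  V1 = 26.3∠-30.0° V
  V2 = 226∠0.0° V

Step 1 — Convert each phasor to rectangular form:
  V1 = 26.3·(cos(-30.0°) + j·sin(-30.0°)) = 22.78 - j13.15 V
  V2 = 226·(cos(0.0°) + j·sin(0.0°)) = 226 V
Step 2 — Sum components: V_total = 248.8 - j13.15 V.
Step 3 — Convert to polar: |V_total| = 249.1 V, ∠V_total = -3.0°.

V_total = 249.1∠-3.0° V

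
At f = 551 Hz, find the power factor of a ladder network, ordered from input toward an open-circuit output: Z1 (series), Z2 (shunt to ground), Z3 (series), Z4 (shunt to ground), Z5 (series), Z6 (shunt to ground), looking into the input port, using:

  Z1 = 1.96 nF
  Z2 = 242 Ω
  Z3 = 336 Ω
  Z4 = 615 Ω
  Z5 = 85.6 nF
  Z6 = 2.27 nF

Step 1 — Angular frequency: ω = 2π·f = 2π·551 = 3462 rad/s.
Step 2 — Component impedances:
  Z1: Z = 1/(jωC) = -j/(ω·C) = 0 - j1.474e+05 Ω
  Z2: Z = R = 242 Ω
  Z3: Z = R = 336 Ω
  Z4: Z = R = 615 Ω
  Z5: Z = 1/(jωC) = -j/(ω·C) = 0 - j3374 Ω
  Z6: Z = 1/(jωC) = -j/(ω·C) = 0 - j1.272e+05 Ω
Step 3 — Ladder network (open output): work backward from the far end, alternating series and parallel combinations. Z_in = 192.9 - j1.474e+05 Ω = 1.474e+05∠-89.9° Ω.
Step 4 — Power factor: PF = cos(φ) = Re(Z)/|Z| = 192.9/1.474e+05 = 0.001309.
Step 5 — Type: Im(Z) = -1.474e+05 ⇒ leading (phase φ = -89.9°).

PF = 0.001309 (leading, φ = -89.9°)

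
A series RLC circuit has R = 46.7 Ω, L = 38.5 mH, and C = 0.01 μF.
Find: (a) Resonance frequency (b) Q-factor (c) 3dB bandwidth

Step 1 — Resonance: ω₀ = 1/√(LC) = 1/√(0.0385·1e-08) = 5.096e+04 rad/s.
Step 2 — f₀ = ω₀/(2π) = 8111 Hz.
Step 3 — Series Q: Q = ω₀L/R = 5.096e+04·0.0385/46.7 = 42.02.
Step 4 — Bandwidth: Δω = ω₀/Q = 1213 rad/s; BW = Δω/(2π) = 193.1 Hz.

(a) f₀ = 8111 Hz  (b) Q = 42.02  (c) BW = 193.1 Hz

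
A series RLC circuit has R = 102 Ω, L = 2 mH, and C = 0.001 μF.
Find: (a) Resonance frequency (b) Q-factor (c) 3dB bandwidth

Step 1 — Resonance: ω₀ = 1/√(LC) = 1/√(0.002·1e-09) = 7.071e+05 rad/s.
Step 2 — f₀ = ω₀/(2π) = 1.125e+05 Hz.
Step 3 — Series Q: Q = ω₀L/R = 7.071e+05·0.002/102 = 13.86.
Step 4 — Bandwidth: Δω = ω₀/Q = 5.1e+04 rad/s; BW = Δω/(2π) = 8117 Hz.

(a) f₀ = 1.125e+05 Hz  (b) Q = 13.86  (c) BW = 8117 Hz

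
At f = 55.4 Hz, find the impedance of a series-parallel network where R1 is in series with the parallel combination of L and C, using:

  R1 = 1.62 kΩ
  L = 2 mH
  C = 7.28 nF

Step 1 — Angular frequency: ω = 2π·f = 2π·55.4 = 348.1 rad/s.
Step 2 — Component impedances:
  R1: Z = R = 1620 Ω
  L: Z = jωL = j·348.1·0.002 = 0 + j0.6962 Ω
  C: Z = 1/(jωC) = -j/(ω·C) = 0 - j3.946e+05 Ω
Step 3 — Parallel branch: L || C = 1/(1/L + 1/C) = 0 + j0.6962 Ω.
Step 4 — Series with R1: Z_total = R1 + (L || C) = 1620 + j0.6962 Ω = 1620∠0.0° Ω.

Z = 1620 + j0.6962 Ω = 1620∠0.0° Ω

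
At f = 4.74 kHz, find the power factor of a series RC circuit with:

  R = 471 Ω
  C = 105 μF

Step 1 — Angular frequency: ω = 2π·f = 2π·4740 = 2.978e+04 rad/s.
Step 2 — Component impedances:
  R: Z = R = 471 Ω
  C: Z = 1/(jωC) = -j/(ω·C) = 0 - j0.3198 Ω
Step 3 — Series combination: Z_total = R + C = 471 - j0.3198 Ω = 471∠-0.0° Ω.
Step 4 — Power factor: PF = cos(φ) = Re(Z)/|Z| = 471/471 = 1.
Step 5 — Type: Im(Z) = -0.3198 ⇒ leading (phase φ = -0.0°).

PF = 1 (leading, φ = -0.0°)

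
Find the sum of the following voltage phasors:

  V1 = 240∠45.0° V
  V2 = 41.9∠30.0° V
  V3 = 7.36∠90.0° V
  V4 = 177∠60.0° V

Step 1 — Convert each phasor to rectangular form:
  V1 = 240·(cos(45.0°) + j·sin(45.0°)) = 169.7 + j169.7 V
  V2 = 41.9·(cos(30.0°) + j·sin(30.0°)) = 36.29 + j20.95 V
  V3 = 7.36·(cos(90.0°) + j·sin(90.0°)) = 0 + j7.36 V
  V4 = 177·(cos(60.0°) + j·sin(60.0°)) = 88.5 + j153.3 V
Step 2 — Sum components: V_total = 294.5 + j351.3 V.
Step 3 — Convert to polar: |V_total| = 458.4 V, ∠V_total = 50.0°.

V_total = 458.4∠50.0° V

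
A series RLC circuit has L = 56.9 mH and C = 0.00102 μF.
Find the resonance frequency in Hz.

Step 1 — Resonance condition Im(Z)=0 gives ω₀ = 1/√(LC).
Step 2 — ω₀ = 1/√(0.0569·1.02e-09) = 1.313e+05 rad/s.
Step 3 — f₀ = ω₀/(2π) = 2.089e+04 Hz.

f₀ = 2.089e+04 Hz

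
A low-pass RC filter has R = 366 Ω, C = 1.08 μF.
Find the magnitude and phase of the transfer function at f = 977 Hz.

Step 1 — Angular frequency: ω = 2π·977 = 6139 rad/s.
Step 2 — Transfer function: H(jω) = 1/(1 + jωRC).
Step 3 — Denominator: 1 + jωRC = 1 + j·6139·366·1.08e-06 = 1 + j2.426.
Step 4 — H = 0.1452 - j0.3523.
Step 5 — Magnitude: |H| = 0.381 (-8.4 dB); phase: φ = -67.6°.

|H| = 0.381 (-8.4 dB), φ = -67.6°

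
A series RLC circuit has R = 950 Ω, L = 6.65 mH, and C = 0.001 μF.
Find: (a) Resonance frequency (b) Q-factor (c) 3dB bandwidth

Step 1 — Resonance condition Im(Z)=0 gives ω₀ = 1/√(LC).
Step 2 — ω₀ = 1/√(0.00665·1e-09) = 3.878e+05 rad/s.
Step 3 — f₀ = ω₀/(2π) = 6.172e+04 Hz.
Step 4 — Series Q: Q = ω₀L/R = 3.878e+05·0.00665/950 = 2.714.
Step 5 — 3dB bandwidth: Δω = ω₀/Q = 1.429e+05 rad/s; BW = Δω/(2π) = 2.274e+04 Hz.

(a) f₀ = 6.172e+04 Hz  (b) Q = 2.714  (c) BW = 2.274e+04 Hz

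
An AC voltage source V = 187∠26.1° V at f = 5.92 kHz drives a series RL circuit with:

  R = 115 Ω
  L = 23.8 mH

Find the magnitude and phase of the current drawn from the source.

Step 1 — Angular frequency: ω = 2π·f = 2π·5920 = 3.72e+04 rad/s.
Step 2 — Component impedances:
  R: Z = R = 115 Ω
  L: Z = jωL = j·3.72e+04·0.0238 = 0 + j885.3 Ω
Step 3 — Series combination: Z_total = R + L = 115 + j885.3 Ω = 892.7∠82.6° Ω.
Step 4 — Source phasor: V = 187∠26.1° V = 167.9 + j82.27 V.
Step 5 — Ohm's law: I = V / Z_total = (167.9 + j82.27) / (115 + j885.3) = 0.1156 - j0.1747 A.
Step 6 — Convert to polar: |I| = 0.2095 A, ∠I = -56.5°.

I = 0.2095∠-56.5° A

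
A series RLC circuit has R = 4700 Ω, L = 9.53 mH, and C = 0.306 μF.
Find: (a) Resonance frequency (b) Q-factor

Step 1 — Resonance condition Im(Z)=0 gives ω₀ = 1/√(LC).
Step 2 — ω₀ = 1/√(0.00953·3.06e-07) = 1.852e+04 rad/s.
Step 3 — f₀ = ω₀/(2π) = 2947 Hz.
Step 4 — Series Q: Q = ω₀L/R = 1.852e+04·0.00953/4700 = 0.03755.

(a) f₀ = 2947 Hz  (b) Q = 0.03755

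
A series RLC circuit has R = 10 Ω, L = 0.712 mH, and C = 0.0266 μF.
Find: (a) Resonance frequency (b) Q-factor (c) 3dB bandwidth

Step 1 — Resonance: ω₀ = 1/√(LC) = 1/√(0.000712·2.66e-08) = 2.298e+05 rad/s.
Step 2 — f₀ = ω₀/(2π) = 3.657e+04 Hz.
Step 3 — Series Q: Q = ω₀L/R = 2.298e+05·0.000712/10 = 16.36.
Step 4 — Bandwidth: Δω = ω₀/Q = 1.404e+04 rad/s; BW = Δω/(2π) = 2235 Hz.

(a) f₀ = 3.657e+04 Hz  (b) Q = 16.36  (c) BW = 2235 Hz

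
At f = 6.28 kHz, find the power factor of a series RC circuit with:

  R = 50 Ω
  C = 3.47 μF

Step 1 — Angular frequency: ω = 2π·f = 2π·6280 = 3.946e+04 rad/s.
Step 2 — Component impedances:
  R: Z = R = 50 Ω
  C: Z = 1/(jωC) = -j/(ω·C) = 0 - j7.303 Ω
Step 3 — Series combination: Z_total = R + C = 50 - j7.303 Ω = 50.53∠-8.3° Ω.
Step 4 — Power factor: PF = cos(φ) = Re(Z)/|Z| = 50/50.53 = 0.9895.
Step 5 — Type: Im(Z) = -7.303 ⇒ leading (phase φ = -8.3°).

PF = 0.9895 (leading, φ = -8.3°)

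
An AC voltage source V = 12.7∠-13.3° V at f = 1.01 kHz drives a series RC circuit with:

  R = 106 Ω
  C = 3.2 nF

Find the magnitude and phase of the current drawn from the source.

Step 1 — Angular frequency: ω = 2π·f = 2π·1010 = 6346 rad/s.
Step 2 — Component impedances:
  R: Z = R = 106 Ω
  C: Z = 1/(jωC) = -j/(ω·C) = 0 - j4.924e+04 Ω
Step 3 — Series combination: Z_total = R + C = 106 - j4.924e+04 Ω = 4.924e+04∠-89.9° Ω.
Step 4 — Source phasor: V = 12.7∠-13.3° V = 12.36 - j2.922 V.
Step 5 — Ohm's law: I = V / Z_total = (12.36 - j2.922) / (106 - j4.924e+04) = 5.987e-05 + j0.0002509 A.
Step 6 — Convert to polar: |I| = 0.0002579 A, ∠I = 76.6°.

I = 0.0002579∠76.6° A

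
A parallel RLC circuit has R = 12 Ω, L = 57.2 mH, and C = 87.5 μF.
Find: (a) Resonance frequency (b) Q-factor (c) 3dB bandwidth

Step 1 — Resonance: ω₀ = 1/√(LC) = 1/√(0.0572·8.75e-05) = 447 rad/s.
Step 2 — f₀ = ω₀/(2π) = 71.14 Hz.
Step 3 — Parallel Q: Q = R/(ω₀L) = 12/(447·0.0572) = 0.4693.
Step 4 — Bandwidth: Δω = ω₀/Q = 952.4 rad/s; BW = Δω/(2π) = 151.6 Hz.

(a) f₀ = 71.14 Hz  (b) Q = 0.4693  (c) BW = 151.6 Hz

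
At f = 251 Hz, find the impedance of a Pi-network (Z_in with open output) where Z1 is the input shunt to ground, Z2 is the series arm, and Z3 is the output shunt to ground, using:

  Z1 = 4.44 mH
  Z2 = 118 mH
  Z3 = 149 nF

Step 1 — Angular frequency: ω = 2π·f = 2π·251 = 1577 rad/s.
Step 2 — Component impedances:
  Z1: Z = jωL = j·1577·0.00444 = 0 + j7.002 Ω
  Z2: Z = jωL = j·1577·0.118 = 0 + j186.1 Ω
  Z3: Z = 1/(jωC) = -j/(ω·C) = 0 - j4256 Ω
Step 3 — With open output, the series arm Z2 and the output shunt Z3 appear in series to ground: Z2 + Z3 = 0 - j4069 Ω.
Step 4 — Parallel with input shunt Z1: Z_in = Z1 || (Z2 + Z3) = 0 + j7.014 Ω = 7.014∠90.0° Ω.

Z = 0 + j7.014 Ω = 7.014∠90.0° Ω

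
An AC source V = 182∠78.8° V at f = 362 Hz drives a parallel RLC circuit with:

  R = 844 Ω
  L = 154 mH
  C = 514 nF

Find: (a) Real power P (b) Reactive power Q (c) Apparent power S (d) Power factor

Step 1 — Angular frequency: ω = 2π·f = 2π·362 = 2275 rad/s.
Step 2 — Component impedances:
  R: Z = R = 844 Ω
  L: Z = jωL = j·2275·0.154 = 0 + j350.3 Ω
  C: Z = 1/(jωC) = -j/(ω·C) = 0 - j855.4 Ω
Step 3 — Parallel combination: 1/Z_total = 1/R + 1/L + 1/C; Z_total = 279.1 + j397.1 Ω = 485.3∠54.9° Ω.
Step 4 — Source phasor: V = 182∠78.8° V = 35.35 + j178.5 V.
Step 5 — Current: I = V / Z = 0.3429 + j0.1519 A = 0.375∠23.9° A.
Step 6 — Complex power: S = V·I* = 39.25 + j55.84 VA.
Step 7 — Real power: P = Re(S) = 39.25 W.
Step 8 — Reactive power: Q = Im(S) = 55.84 VAR.
Step 9 — Apparent power: |S| = 68.25 VA.
Step 10 — Power factor: PF = P/|S| = 0.575 (lagging).

(a) P = 39.25 W  (b) Q = 55.84 VAR  (c) S = 68.25 VA  (d) PF = 0.575 (lagging)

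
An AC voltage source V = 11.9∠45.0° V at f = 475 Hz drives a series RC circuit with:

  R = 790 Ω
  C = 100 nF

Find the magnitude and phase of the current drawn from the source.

Step 1 — Angular frequency: ω = 2π·f = 2π·475 = 2985 rad/s.
Step 2 — Component impedances:
  R: Z = R = 790 Ω
  C: Z = 1/(jωC) = -j/(ω·C) = 0 - j3351 Ω
Step 3 — Series combination: Z_total = R + C = 790 - j3351 Ω = 3443∠-76.7° Ω.
Step 4 — Source phasor: V = 11.9∠45.0° V = 8.415 + j8.415 V.
Step 5 — Ohm's law: I = V / Z_total = (8.415 + j8.415) / (790 - j3351) = -0.001818 + j0.00294 A.
Step 6 — Convert to polar: |I| = 0.003457 A, ∠I = 121.7°.

I = 0.003457∠121.7° A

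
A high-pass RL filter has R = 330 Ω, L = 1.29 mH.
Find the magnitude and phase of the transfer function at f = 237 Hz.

Step 1 — Angular frequency: ω = 2π·237 = 1489 rad/s.
Step 2 — Transfer function: H(jω) = jωL/(R + jωL).
Step 3 — Numerator jωL = j·1.921; denominator R + jωL = 330 + j1.921.
Step 4 — H = 3.388e-05 + j0.005821.
Step 5 — Magnitude: |H| = 0.005821 (-44.7 dB); phase: φ = 89.7°.

|H| = 0.005821 (-44.7 dB), φ = 89.7°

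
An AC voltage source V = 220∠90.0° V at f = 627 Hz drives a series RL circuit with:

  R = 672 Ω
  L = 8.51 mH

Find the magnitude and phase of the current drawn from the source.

Step 1 — Angular frequency: ω = 2π·f = 2π·627 = 3940 rad/s.
Step 2 — Component impedances:
  R: Z = R = 672 Ω
  L: Z = jωL = j·3940·0.00851 = 0 + j33.53 Ω
Step 3 — Series combination: Z_total = R + L = 672 + j33.53 Ω = 672.8∠2.9° Ω.
Step 4 — Source phasor: V = 220∠90.0° V = 0 + j220 V.
Step 5 — Ohm's law: I = V / Z_total = (0 + j220) / (672 + j33.53) = 0.01629 + j0.3266 A.
Step 6 — Convert to polar: |I| = 0.327 A, ∠I = 87.1°.

I = 0.327∠87.1° A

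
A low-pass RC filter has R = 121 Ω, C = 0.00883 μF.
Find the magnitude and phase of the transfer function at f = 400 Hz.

Step 1 — Angular frequency: ω = 2π·400 = 2513 rad/s.
Step 2 — Transfer function: H(jω) = 1/(1 + jωRC).
Step 3 — Denominator: 1 + jωRC = 1 + j·2513·121·8.83e-09 = 1 + j0.002685.
Step 4 — H = 1 - j0.002685.
Step 5 — Magnitude: |H| = 1 (-0.0 dB); phase: φ = -0.2°.

|H| = 1 (-0.0 dB), φ = -0.2°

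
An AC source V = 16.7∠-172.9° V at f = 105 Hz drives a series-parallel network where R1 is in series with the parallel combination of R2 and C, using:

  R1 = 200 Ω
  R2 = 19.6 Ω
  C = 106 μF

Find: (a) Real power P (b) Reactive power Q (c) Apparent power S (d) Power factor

Step 1 — Angular frequency: ω = 2π·f = 2π·105 = 659.7 rad/s.
Step 2 — Component impedances:
  R1: Z = R = 200 Ω
  R2: Z = R = 19.6 Ω
  C: Z = 1/(jωC) = -j/(ω·C) = 0 - j14.3 Ω
Step 3 — Parallel branch: R2 || C = 1/(1/R2 + 1/C) = 6.809 - j9.332 Ω.
Step 4 — Series with R1: Z_total = R1 + (R2 || C) = 206.8 - j9.332 Ω = 207∠-2.6° Ω.
Step 5 — Source phasor: V = 16.7∠-172.9° V = -16.57 - j2.064 V.
Step 6 — Current: I = V / Z = -0.07952 - j0.01357 A = 0.08067∠-170.3° A.
Step 7 — Complex power: S = V·I* = 1.346 - j0.06073 VA.
Step 8 — Real power: P = Re(S) = 1.346 W.
Step 9 — Reactive power: Q = Im(S) = -0.06073 VAR.
Step 10 — Apparent power: |S| = 1.347 VA.
Step 11 — Power factor: PF = P/|S| = 0.999 (leading).

(a) P = 1.346 W  (b) Q = -0.06073 VAR  (c) S = 1.347 VA  (d) PF = 0.999 (leading)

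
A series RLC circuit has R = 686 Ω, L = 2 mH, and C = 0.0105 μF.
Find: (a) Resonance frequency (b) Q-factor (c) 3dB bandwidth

Step 1 — Resonance condition Im(Z)=0 gives ω₀ = 1/√(LC).
Step 2 — ω₀ = 1/√(0.002·1.05e-08) = 2.182e+05 rad/s.
Step 3 — f₀ = ω₀/(2π) = 3.473e+04 Hz.
Step 4 — Series Q: Q = ω₀L/R = 2.182e+05·0.002/686 = 0.6362.
Step 5 — 3dB bandwidth: Δω = ω₀/Q = 3.43e+05 rad/s; BW = Δω/(2π) = 5.459e+04 Hz.

(a) f₀ = 3.473e+04 Hz  (b) Q = 0.6362  (c) BW = 5.459e+04 Hz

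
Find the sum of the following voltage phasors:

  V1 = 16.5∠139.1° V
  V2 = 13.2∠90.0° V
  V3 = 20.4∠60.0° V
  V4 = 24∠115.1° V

Step 1 — Convert each phasor to rectangular form:
  V1 = 16.5·(cos(139.1°) + j·sin(139.1°)) = -12.47 + j10.8 V
  V2 = 13.2·(cos(90.0°) + j·sin(90.0°)) = 0 + j13.2 V
  V3 = 20.4·(cos(60.0°) + j·sin(60.0°)) = 10.2 + j17.67 V
  V4 = 24·(cos(115.1°) + j·sin(115.1°)) = -10.18 + j21.73 V
Step 2 — Sum components: V_total = -12.45 + j63.4 V.
Step 3 — Convert to polar: |V_total| = 64.62 V, ∠V_total = 101.1°.

V_total = 64.62∠101.1° V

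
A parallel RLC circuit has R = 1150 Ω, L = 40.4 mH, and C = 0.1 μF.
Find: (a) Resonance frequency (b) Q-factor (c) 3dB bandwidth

Step 1 — Resonance: ω₀ = 1/√(LC) = 1/√(0.0404·1e-07) = 1.573e+04 rad/s.
Step 2 — f₀ = ω₀/(2π) = 2504 Hz.
Step 3 — Parallel Q: Q = R/(ω₀L) = 1150/(1.573e+04·0.0404) = 1.809.
Step 4 — Bandwidth: Δω = ω₀/Q = 8696 rad/s; BW = Δω/(2π) = 1384 Hz.

(a) f₀ = 2504 Hz  (b) Q = 1.809  (c) BW = 1384 Hz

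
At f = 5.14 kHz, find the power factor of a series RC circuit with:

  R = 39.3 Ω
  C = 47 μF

Step 1 — Angular frequency: ω = 2π·f = 2π·5140 = 3.23e+04 rad/s.
Step 2 — Component impedances:
  R: Z = R = 39.3 Ω
  C: Z = 1/(jωC) = -j/(ω·C) = 0 - j0.6588 Ω
Step 3 — Series combination: Z_total = R + C = 39.3 - j0.6588 Ω = 39.31∠-1.0° Ω.
Step 4 — Power factor: PF = cos(φ) = Re(Z)/|Z| = 39.3/39.3055 = 0.9999.
Step 5 — Type: Im(Z) = -0.6588 ⇒ leading (phase φ = -1.0°).

PF = 0.9999 (leading, φ = -1.0°)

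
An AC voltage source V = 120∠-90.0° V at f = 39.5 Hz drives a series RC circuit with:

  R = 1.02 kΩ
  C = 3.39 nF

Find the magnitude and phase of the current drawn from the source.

Step 1 — Angular frequency: ω = 2π·f = 2π·39.5 = 248.2 rad/s.
Step 2 — Component impedances:
  R: Z = R = 1020 Ω
  C: Z = 1/(jωC) = -j/(ω·C) = 0 - j1.189e+06 Ω
Step 3 — Series combination: Z_total = R + C = 1020 - j1.189e+06 Ω = 1.189e+06∠-90.0° Ω.
Step 4 — Source phasor: V = 120∠-90.0° V = 0 - j120 V.
Step 5 — Ohm's law: I = V / Z_total = (0 - j120) / (1020 - j1.189e+06) = 0.000101 - j8.664e-08 A.
Step 6 — Convert to polar: |I| = 0.000101 A, ∠I = -0.0°.

I = 0.000101∠-0.0° A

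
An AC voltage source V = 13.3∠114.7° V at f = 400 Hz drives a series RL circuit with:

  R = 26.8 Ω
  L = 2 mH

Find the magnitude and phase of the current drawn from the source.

Step 1 — Angular frequency: ω = 2π·f = 2π·400 = 2513 rad/s.
Step 2 — Component impedances:
  R: Z = R = 26.8 Ω
  L: Z = jωL = j·2513·0.002 = 0 + j5.027 Ω
Step 3 — Series combination: Z_total = R + L = 26.8 + j5.027 Ω = 27.27∠10.6° Ω.
Step 4 — Source phasor: V = 13.3∠114.7° V = -5.558 + j12.08 V.
Step 5 — Ohm's law: I = V / Z_total = (-5.558 + j12.08) / (26.8 + j5.027) = -0.1186 + j0.4731 A.
Step 6 — Convert to polar: |I| = 0.4878 A, ∠I = 104.1°.

I = 0.4878∠104.1° A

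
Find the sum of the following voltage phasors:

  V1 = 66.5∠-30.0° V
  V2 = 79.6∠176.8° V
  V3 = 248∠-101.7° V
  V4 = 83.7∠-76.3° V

Step 1 — Convert each phasor to rectangular form:
  V1 = 66.5·(cos(-30.0°) + j·sin(-30.0°)) = 57.59 - j33.25 V
  V2 = 79.6·(cos(176.8°) + j·sin(176.8°)) = -79.48 + j4.443 V
  V3 = 248·(cos(-101.7°) + j·sin(-101.7°)) = -50.29 - j242.8 V
  V4 = 83.7·(cos(-76.3°) + j·sin(-76.3°)) = 19.82 - j81.32 V
Step 2 — Sum components: V_total = -52.35 - j353 V.
Step 3 — Convert to polar: |V_total| = 356.8 V, ∠V_total = -98.4°.

V_total = 356.8∠-98.4° V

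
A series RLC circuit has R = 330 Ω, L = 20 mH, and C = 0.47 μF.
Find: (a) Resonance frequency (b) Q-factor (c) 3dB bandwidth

Step 1 — Resonance condition Im(Z)=0 gives ω₀ = 1/√(LC).
Step 2 — ω₀ = 1/√(0.02·4.7e-07) = 1.031e+04 rad/s.
Step 3 — f₀ = ω₀/(2π) = 1642 Hz.
Step 4 — Series Q: Q = ω₀L/R = 1.031e+04·0.02/330 = 0.6251.
Step 5 — 3dB bandwidth: Δω = ω₀/Q = 1.65e+04 rad/s; BW = Δω/(2π) = 2626 Hz.

(a) f₀ = 1642 Hz  (b) Q = 0.6251  (c) BW = 2626 Hz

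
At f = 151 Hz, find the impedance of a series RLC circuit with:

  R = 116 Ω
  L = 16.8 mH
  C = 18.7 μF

Step 1 — Angular frequency: ω = 2π·f = 2π·151 = 948.8 rad/s.
Step 2 — Component impedances:
  R: Z = R = 116 Ω
  L: Z = jωL = j·948.8·0.0168 = 0 + j15.94 Ω
  C: Z = 1/(jωC) = -j/(ω·C) = 0 - j56.36 Ω
Step 3 — Series combination: Z_total = R + L + C = 116 - j40.42 Ω = 122.8∠-19.2° Ω.

Z = 116 - j40.42 Ω = 122.8∠-19.2° Ω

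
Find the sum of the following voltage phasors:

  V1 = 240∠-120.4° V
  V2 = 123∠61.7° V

Step 1 — Convert each phasor to rectangular form:
  V1 = 240·(cos(-120.4°) + j·sin(-120.4°)) = -121.4 - j207 V
  V2 = 123·(cos(61.7°) + j·sin(61.7°)) = 58.31 + j108.3 V
Step 2 — Sum components: V_total = -63.14 - j98.7 V.
Step 3 — Convert to polar: |V_total| = 117.2 V, ∠V_total = -122.6°.

V_total = 117.2∠-122.6° V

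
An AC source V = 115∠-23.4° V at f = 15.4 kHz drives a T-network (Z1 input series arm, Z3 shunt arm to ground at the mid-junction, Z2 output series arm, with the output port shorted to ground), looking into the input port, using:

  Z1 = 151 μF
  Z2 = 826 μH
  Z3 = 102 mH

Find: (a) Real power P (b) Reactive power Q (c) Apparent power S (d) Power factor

Step 1 — Angular frequency: ω = 2π·f = 2π·1.54e+04 = 9.676e+04 rad/s.
Step 2 — Component impedances:
  Z1: Z = 1/(jωC) = -j/(ω·C) = 0 - j0.06844 Ω
  Z2: Z = jωL = j·9.676e+04·0.000826 = 0 + j79.92 Ω
  Z3: Z = jωL = j·9.676e+04·0.102 = 0 + j9870 Ω
Step 3 — With the output port shorted to ground, the output series arm Z2 runs from the junction to ground; the shunt arm Z3 also runs from the junction to ground. They appear in parallel: Z3 || Z2 = 0 + j79.28 Ω.
Step 4 — Series with input arm Z1: Z_in = Z1 + (Z3 || Z2) = 0 + j79.21 Ω = 79.21∠90.0° Ω.
Step 5 — Source phasor: V = 115∠-23.4° V = 105.5 - j45.67 V.
Step 6 — Current: I = V / Z = -0.5766 - j1.332 A = 1.452∠-113.4° A.
Step 7 — Complex power: S = V·I* = 0 + j167 VA.
Step 8 — Real power: P = Re(S) = 0 W.
Step 9 — Reactive power: Q = Im(S) = 167 VAR.
Step 10 — Apparent power: |S| = 167 VA.
Step 11 — Power factor: PF = P/|S| = 0 (lagging).

(a) P = 0 W  (b) Q = 167 VAR  (c) S = 167 VA  (d) PF = 0 (lagging)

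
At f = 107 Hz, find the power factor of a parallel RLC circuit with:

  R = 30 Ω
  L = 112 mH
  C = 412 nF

Step 1 — Angular frequency: ω = 2π·f = 2π·107 = 672.3 rad/s.
Step 2 — Component impedances:
  R: Z = R = 30 Ω
  L: Z = jωL = j·672.3·0.112 = 0 + j75.3 Ω
  C: Z = 1/(jωC) = -j/(ω·C) = 0 - j3610 Ω
Step 3 — Parallel combination: 1/Z_total = 1/R + 1/L + 1/C; Z_total = 26.04 + j10.16 Ω = 27.95∠21.3° Ω.
Step 4 — Power factor: PF = cos(φ) = Re(Z)/|Z| = 26.037/27.949 = 0.9316.
Step 5 — Type: Im(Z) = 10.16 ⇒ lagging (phase φ = 21.3°).

PF = 0.9316 (lagging, φ = 21.3°)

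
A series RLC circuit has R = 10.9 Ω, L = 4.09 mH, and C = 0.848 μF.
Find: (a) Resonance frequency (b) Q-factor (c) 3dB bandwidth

Step 1 — Resonance condition Im(Z)=0 gives ω₀ = 1/√(LC).
Step 2 — ω₀ = 1/√(0.00409·8.48e-07) = 1.698e+04 rad/s.
Step 3 — f₀ = ω₀/(2π) = 2702 Hz.
Step 4 — Series Q: Q = ω₀L/R = 1.698e+04·0.00409/10.9 = 6.371.
Step 5 — 3dB bandwidth: Δω = ω₀/Q = 2665 rad/s; BW = Δω/(2π) = 424.2 Hz.

(a) f₀ = 2702 Hz  (b) Q = 6.371  (c) BW = 424.2 Hz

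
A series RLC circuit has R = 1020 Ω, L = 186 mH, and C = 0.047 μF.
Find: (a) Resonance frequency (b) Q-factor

Step 1 — Resonance condition Im(Z)=0 gives ω₀ = 1/√(LC).
Step 2 — ω₀ = 1/√(0.186·4.7e-08) = 1.07e+04 rad/s.
Step 3 — f₀ = ω₀/(2π) = 1702 Hz.
Step 4 — Series Q: Q = ω₀L/R = 1.07e+04·0.186/1020 = 1.95.

(a) f₀ = 1702 Hz  (b) Q = 1.95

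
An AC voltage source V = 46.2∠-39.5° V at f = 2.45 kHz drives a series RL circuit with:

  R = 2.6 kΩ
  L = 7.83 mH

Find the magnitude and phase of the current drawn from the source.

Step 1 — Angular frequency: ω = 2π·f = 2π·2450 = 1.539e+04 rad/s.
Step 2 — Component impedances:
  R: Z = R = 2600 Ω
  L: Z = jωL = j·1.539e+04·0.00783 = 0 + j120.5 Ω
Step 3 — Series combination: Z_total = R + L = 2600 + j120.5 Ω = 2603∠2.7° Ω.
Step 4 — Source phasor: V = 46.2∠-39.5° V = 35.65 - j29.39 V.
Step 5 — Ohm's law: I = V / Z_total = (35.65 - j29.39) / (2600 + j120.5) = 0.01316 - j0.01191 A.
Step 6 — Convert to polar: |I| = 0.01775 A, ∠I = -42.2°.

I = 0.01775∠-42.2° A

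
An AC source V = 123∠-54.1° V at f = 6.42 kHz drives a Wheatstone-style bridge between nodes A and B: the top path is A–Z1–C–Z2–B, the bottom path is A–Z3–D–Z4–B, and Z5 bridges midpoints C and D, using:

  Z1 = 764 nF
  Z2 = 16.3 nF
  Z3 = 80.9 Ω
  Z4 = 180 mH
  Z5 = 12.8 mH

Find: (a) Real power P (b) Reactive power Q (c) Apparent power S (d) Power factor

Step 1 — Angular frequency: ω = 2π·f = 2π·6420 = 4.034e+04 rad/s.
Step 2 — Component impedances:
  Z1: Z = 1/(jωC) = -j/(ω·C) = 0 - j32.45 Ω
  Z2: Z = 1/(jωC) = -j/(ω·C) = 0 - j1521 Ω
  Z3: Z = R = 80.9 Ω
  Z4: Z = jωL = j·4.034e+04·0.18 = 0 + j7261 Ω
  Z5: Z = jωL = j·4.034e+04·0.0128 = 0 + j516.3 Ω
Step 3 — Bridge requires nodal analysis (the Z5 bridge couples midpoints C and D, so the two paths cannot be reduced to a simple series/parallel combination). Setting node B to ground and injecting 1 A at node A, the 3-node admittance system at A, C, D solves to V_A = Z_AB = 10.03 - j1978 Ω = 1978∠-89.7° Ω.
Step 4 — Source phasor: V = 123∠-54.1° V = 72.12 - j99.64 V.
Step 5 — Current: I = V / Z = 0.05056 + j0.03621 A = 0.06219∠35.6° A.
Step 6 — Complex power: S = V·I* = 0.03879 - j7.649 VA.
Step 7 — Real power: P = Re(S) = 0.03879 W.
Step 8 — Reactive power: Q = Im(S) = -7.649 VAR.
Step 9 — Apparent power: |S| = 7.649 VA.
Step 10 — Power factor: PF = P/|S| = 0.005071 (leading).

(a) P = 0.03879 W  (b) Q = -7.649 VAR  (c) S = 7.649 VA  (d) PF = 0.005071 (leading)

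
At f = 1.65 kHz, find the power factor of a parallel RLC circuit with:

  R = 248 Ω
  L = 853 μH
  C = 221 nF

Step 1 — Angular frequency: ω = 2π·f = 2π·1650 = 1.037e+04 rad/s.
Step 2 — Component impedances:
  R: Z = R = 248 Ω
  L: Z = jωL = j·1.037e+04·0.000853 = 0 + j8.843 Ω
  C: Z = 1/(jωC) = -j/(ω·C) = 0 - j436.5 Ω
Step 3 — Parallel combination: 1/Z_total = 1/R + 1/L + 1/C; Z_total = 0.3281 + j9.014 Ω = 9.02∠87.9° Ω.
Step 4 — Power factor: PF = cos(φ) = Re(Z)/|Z| = 0.3281/9.02 = 0.03637.
Step 5 — Type: Im(Z) = 9.014 ⇒ lagging (phase φ = 87.9°).

PF = 0.03637 (lagging, φ = 87.9°)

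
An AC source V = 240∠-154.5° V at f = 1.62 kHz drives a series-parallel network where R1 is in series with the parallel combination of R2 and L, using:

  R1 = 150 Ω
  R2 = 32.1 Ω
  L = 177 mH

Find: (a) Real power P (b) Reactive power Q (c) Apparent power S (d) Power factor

Step 1 — Angular frequency: ω = 2π·f = 2π·1620 = 1.018e+04 rad/s.
Step 2 — Component impedances:
  R1: Z = R = 150 Ω
  R2: Z = R = 32.1 Ω
  L: Z = jωL = j·1.018e+04·0.177 = 0 + j1802 Ω
Step 3 — Parallel branch: R2 || L = 1/(1/R2 + 1/L) = 32.09 + j0.5717 Ω.
Step 4 — Series with R1: Z_total = R1 + (R2 || L) = 182.1 + j0.5717 Ω = 182.1∠0.2° Ω.
Step 5 — Source phasor: V = 240∠-154.5° V = -216.6 - j103.3 V.
Step 6 — Current: I = V / Z = -1.191 - j0.5637 A = 1.318∠-154.7° A.
Step 7 — Complex power: S = V·I* = 316.3 + j0.9932 VA.
Step 8 — Real power: P = Re(S) = 316.3 W.
Step 9 — Reactive power: Q = Im(S) = 0.9932 VAR.
Step 10 — Apparent power: |S| = 316.3 VA.
Step 11 — Power factor: PF = P/|S| = 1 (lagging).

(a) P = 316.3 W  (b) Q = 0.9932 VAR  (c) S = 316.3 VA  (d) PF = 1 (lagging)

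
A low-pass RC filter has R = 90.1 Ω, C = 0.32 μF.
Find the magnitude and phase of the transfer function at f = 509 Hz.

Step 1 — Angular frequency: ω = 2π·509 = 3198 rad/s.
Step 2 — Transfer function: H(jω) = 1/(1 + jωRC).
Step 3 — Denominator: 1 + jωRC = 1 + j·3198·90.1·3.2e-07 = 1 + j0.09221.
Step 4 — H = 0.9916 - j0.09143.
Step 5 — Magnitude: |H| = 0.9958 (-0.0 dB); phase: φ = -5.3°.

|H| = 0.9958 (-0.0 dB), φ = -5.3°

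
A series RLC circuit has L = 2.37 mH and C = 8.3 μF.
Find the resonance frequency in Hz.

Step 1 — Resonance condition Im(Z)=0 gives ω₀ = 1/√(LC).
Step 2 — ω₀ = 1/√(0.00237·8.3e-06) = 7130 rad/s.
Step 3 — f₀ = ω₀/(2π) = 1135 Hz.

f₀ = 1135 Hz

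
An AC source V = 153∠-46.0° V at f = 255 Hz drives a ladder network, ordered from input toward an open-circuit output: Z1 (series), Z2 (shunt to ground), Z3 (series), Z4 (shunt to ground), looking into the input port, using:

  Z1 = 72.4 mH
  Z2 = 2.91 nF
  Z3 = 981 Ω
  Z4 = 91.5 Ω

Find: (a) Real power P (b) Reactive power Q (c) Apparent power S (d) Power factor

Step 1 — Angular frequency: ω = 2π·f = 2π·255 = 1602 rad/s.
Step 2 — Component impedances:
  Z1: Z = jωL = j·1602·0.0724 = 0 + j116 Ω
  Z2: Z = 1/(jωC) = -j/(ω·C) = 0 - j2.145e+05 Ω
  Z3: Z = R = 981 Ω
  Z4: Z = R = 91.5 Ω
Step 3 — Ladder network (open output): work backward from the far end, alternating series and parallel combinations. Z_in = 1072 + j110.6 Ω = 1078∠5.9° Ω.
Step 4 — Source phasor: V = 153∠-46.0° V = 106.3 - j110.1 V.
Step 5 — Current: I = V / Z = 0.08758 - j0.1117 A = 0.1419∠-51.9° A.
Step 6 — Complex power: S = V·I* = 21.6 + j2.228 VA.
Step 7 — Real power: P = Re(S) = 21.6 W.
Step 8 — Reactive power: Q = Im(S) = 2.228 VAR.
Step 9 — Apparent power: |S| = 21.71 VA.
Step 10 — Power factor: PF = P/|S| = 0.9947 (lagging).

(a) P = 21.6 W  (b) Q = 2.228 VAR  (c) S = 21.71 VA  (d) PF = 0.9947 (lagging)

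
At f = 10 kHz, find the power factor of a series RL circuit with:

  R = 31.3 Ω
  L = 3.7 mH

Step 1 — Angular frequency: ω = 2π·f = 2π·1e+04 = 6.283e+04 rad/s.
Step 2 — Component impedances:
  R: Z = R = 31.3 Ω
  L: Z = jωL = j·6.283e+04·0.0037 = 0 + j232.5 Ω
Step 3 — Series combination: Z_total = R + L = 31.3 + j232.5 Ω = 234.6∠82.3° Ω.
Step 4 — Power factor: PF = cos(φ) = Re(Z)/|Z| = 31.3/234.6 = 0.1334.
Step 5 — Type: Im(Z) = 232.5 ⇒ lagging (phase φ = 82.3°).

PF = 0.1334 (lagging, φ = 82.3°)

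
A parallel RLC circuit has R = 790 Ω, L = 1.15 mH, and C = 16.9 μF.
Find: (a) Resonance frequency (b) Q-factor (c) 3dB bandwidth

Step 1 — Resonance: ω₀ = 1/√(LC) = 1/√(0.00115·1.69e-05) = 7173 rad/s.
Step 2 — f₀ = ω₀/(2π) = 1142 Hz.
Step 3 — Parallel Q: Q = R/(ω₀L) = 790/(7173·0.00115) = 95.77.
Step 4 — Bandwidth: Δω = ω₀/Q = 74.9 rad/s; BW = Δω/(2π) = 11.92 Hz.

(a) f₀ = 1142 Hz  (b) Q = 95.77  (c) BW = 11.92 Hz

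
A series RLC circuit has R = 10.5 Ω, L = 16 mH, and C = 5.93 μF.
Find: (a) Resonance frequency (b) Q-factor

Step 1 — Resonance condition Im(Z)=0 gives ω₀ = 1/√(LC).
Step 2 — ω₀ = 1/√(0.016·5.93e-06) = 3246 rad/s.
Step 3 — f₀ = ω₀/(2π) = 516.7 Hz.
Step 4 — Series Q: Q = ω₀L/R = 3246·0.016/10.5 = 4.947.

(a) f₀ = 516.7 Hz  (b) Q = 4.947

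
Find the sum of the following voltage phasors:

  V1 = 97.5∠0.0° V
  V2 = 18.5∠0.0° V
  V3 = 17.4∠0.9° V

Step 1 — Convert each phasor to rectangular form:
  V1 = 97.5·(cos(0.0°) + j·sin(0.0°)) = 97.5 V
  V2 = 18.5·(cos(0.0°) + j·sin(0.0°)) = 18.5 V
  V3 = 17.4·(cos(0.9°) + j·sin(0.9°)) = 17.4 + j0.2733 V
Step 2 — Sum components: V_total = 133.4 + j0.2733 V.
Step 3 — Convert to polar: |V_total| = 133.4 V, ∠V_total = 0.1°.

V_total = 133.4∠0.1° V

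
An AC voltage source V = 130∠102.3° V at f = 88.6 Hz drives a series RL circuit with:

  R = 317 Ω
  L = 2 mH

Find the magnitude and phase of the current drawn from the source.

Step 1 — Angular frequency: ω = 2π·f = 2π·88.6 = 556.7 rad/s.
Step 2 — Component impedances:
  R: Z = R = 317 Ω
  L: Z = jωL = j·556.7·0.002 = 0 + j1.113 Ω
Step 3 — Series combination: Z_total = R + L = 317 + j1.113 Ω = 317∠0.2° Ω.
Step 4 — Source phasor: V = 130∠102.3° V = -27.69 + j127 V.
Step 5 — Ohm's law: I = V / Z_total = (-27.69 + j127) / (317 + j1.113) = -0.08595 + j0.401 A.
Step 6 — Convert to polar: |I| = 0.4101 A, ∠I = 102.1°.

I = 0.4101∠102.1° A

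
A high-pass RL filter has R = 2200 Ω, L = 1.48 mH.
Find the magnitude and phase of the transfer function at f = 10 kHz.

Step 1 — Angular frequency: ω = 2π·1e+04 = 6.283e+04 rad/s.
Step 2 — Transfer function: H(jω) = jωL/(R + jωL).
Step 3 — Numerator jωL = j·92.99; denominator R + jωL = 2200 + j92.99.
Step 4 — H = 0.001783 + j0.04219.
Step 5 — Magnitude: |H| = 0.04223 (-27.5 dB); phase: φ = 87.6°.

|H| = 0.04223 (-27.5 dB), φ = 87.6°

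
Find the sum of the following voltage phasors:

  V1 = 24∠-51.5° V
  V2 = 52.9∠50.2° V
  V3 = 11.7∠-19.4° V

Step 1 — Convert each phasor to rectangular form:
  V1 = 24·(cos(-51.5°) + j·sin(-51.5°)) = 14.94 - j18.78 V
  V2 = 52.9·(cos(50.2°) + j·sin(50.2°)) = 33.86 + j40.64 V
  V3 = 11.7·(cos(-19.4°) + j·sin(-19.4°)) = 11.04 - j3.886 V
Step 2 — Sum components: V_total = 59.84 + j17.97 V.
Step 3 — Convert to polar: |V_total| = 62.48 V, ∠V_total = 16.7°.

V_total = 62.48∠16.7° V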